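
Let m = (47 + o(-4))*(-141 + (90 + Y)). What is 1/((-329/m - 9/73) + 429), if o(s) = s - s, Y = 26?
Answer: 1825/783211 ≈ 0.0023302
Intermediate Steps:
o(s) = 0
m = -1175 (m = (47 + 0)*(-141 + (90 + 26)) = 47*(-141 + 116) = 47*(-25) = -1175)
1/((-329/m - 9/73) + 429) = 1/((-329/(-1175) - 9/73) + 429) = 1/((-329*(-1/1175) - 9*1/73) + 429) = 1/((7/25 - 9/73) + 429) = 1/(286/1825 + 429) = 1/(783211/1825) = 1825/783211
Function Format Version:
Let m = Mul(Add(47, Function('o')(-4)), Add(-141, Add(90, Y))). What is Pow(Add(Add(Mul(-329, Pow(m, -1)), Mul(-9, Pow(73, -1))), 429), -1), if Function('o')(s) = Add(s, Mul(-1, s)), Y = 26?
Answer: Rational(1825, 783211) ≈ 0.0023302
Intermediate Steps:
Function('o')(s) = 0
m = -1175 (m = Mul(Add(47, 0), Add(-141, Add(90, 26))) = Mul(47, Add(-141, 116)) = Mul(47, -25) = -1175)
Pow(Add(Add(Mul(-329, Pow(m, -1)), Mul(-9, Pow(73, -1))), 429), -1) = Pow(Add(Add(Mul(-329, Pow(-1175, -1)), Mul(-9, Pow(73, -1))), 429), -1) = Pow(Add(Add(Mul(-329, Rational(-1, 1175)), Mul(-9, Rational(1, 73))), 429), -1) = Pow(Add(Add(Rational(7, 25), Rational(-9, 73)), 429), -1) = Pow(Add(Rational(286, 1825), 429), -1) = Pow(Rational(783211, 1825), -1) = Rational(1825, 783211)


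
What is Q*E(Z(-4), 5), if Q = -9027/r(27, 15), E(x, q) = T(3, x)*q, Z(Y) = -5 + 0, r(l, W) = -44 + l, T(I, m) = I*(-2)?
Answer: -15930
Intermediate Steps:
T(I, m) = -2*I
Z(Y) = -5
E(x, q) = -6*q (E(x, q) = (-2*3)*q = -6*q)
Q = 531 (Q = -9027/(-44 + 27) = -9027/(-17) = -9027*(-1/17) = 531)
Q*E(Z(-4), 5) = 531*(-6*5) = 531*(-30) = -15930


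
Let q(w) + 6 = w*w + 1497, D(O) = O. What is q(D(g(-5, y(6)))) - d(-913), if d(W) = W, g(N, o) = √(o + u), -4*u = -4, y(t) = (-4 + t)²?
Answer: 2409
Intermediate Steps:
u = 1 (u = -¼*(-4) = 1)
g(N, o) = √(1 + o) (g(N, o) = √(o + 1) = √(1 + o))
q(w) = 1491 + w² (q(w) = -6 + (w*w + 1497) = -6 + (w² + 1497) = -6 + (1497 + w²) = 1491 + w²)
q(D(g(-5, y(6)))) - d(-913) = (1491 + (√(1 + (-4 + 6)²))²) - 1*(-913) = (1491 + (√(1 + 2²))²) + 913 = (1491 + (√(1 + 4))²) + 913 = (1491 + (√5)²) + 913 = (1491 + 5) + 913 = 1496 + 913 = 2409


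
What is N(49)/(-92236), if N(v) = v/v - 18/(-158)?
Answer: -22/1821661 ≈ -1.2077e-5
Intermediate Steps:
N(v) = 88/79 (N(v) = 1 - 18*(-1/158) = 1 + 9/79 = 88/79)
N(49)/(-92236) = (88/79)/(-92236) = (88/79)*(-1/92236) = -22/1821661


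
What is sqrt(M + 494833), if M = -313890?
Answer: sqrt(180943) ≈ 425.37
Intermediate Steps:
sqrt(M + 494833) = sqrt(-313890 + 494833) = sqrt(180943)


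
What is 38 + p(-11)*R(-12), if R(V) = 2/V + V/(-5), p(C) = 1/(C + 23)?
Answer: 13747/360 ≈ 38.186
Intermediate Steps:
p(C) = 1/(23 + C)
R(V) = 2/V - V/5 (R(V) = 2/V + V*(-⅕) = 2/V - V/5)
38 + p(-11)*R(-12) = 38 + (2/(-12) - ⅕*(-12))/(23 - 11) = 38 + (2*(-1/12) + 12/5)/12 = 38 + (-⅙ + 12/5)/12 = 38 + (1/12)*(67/30) = 38 + 67/360 = 13747/360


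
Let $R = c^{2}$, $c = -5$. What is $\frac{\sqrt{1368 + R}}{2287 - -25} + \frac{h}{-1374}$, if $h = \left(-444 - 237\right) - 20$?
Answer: $\frac{701}{1374} + \frac{\sqrt{1393}}{2312} \approx 0.52633$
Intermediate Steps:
$h = -701$ ($h = \left(-444 - 237\right) - 20 = -681 - 20 = -701$)
$R = 25$ ($R = \left(-5\right)^{2} = 25$)
$\frac{\sqrt{1368 + R}}{2287 - -25} + \frac{h}{-1374} = \frac{\sqrt{1368 + 25}}{2287 - -25} - \frac{701}{-1374} = \frac{\sqrt{1393}}{2287 + 25} - - \frac{701}{1374} = \frac{\sqrt{1393}}{2312} + \frac{701}{1374} = \frac{701}{1374} + \frac{\sqrt{1393}}{2312}$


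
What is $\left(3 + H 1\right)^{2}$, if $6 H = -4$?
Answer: $\frac{49}{9} \approx 5.4444$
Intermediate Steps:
$H = - \frac{2}{3}$ ($H = \frac{1}{6} \left(-4\right) = - \frac{2}{3} \approx -0.66667$)
$\left(3 + H 1\right)^{2} = \left(3 - \frac{2}{3}\right)^{2} = \left(\frac{7}{3}\right)^{2} = \frac{49}{9}$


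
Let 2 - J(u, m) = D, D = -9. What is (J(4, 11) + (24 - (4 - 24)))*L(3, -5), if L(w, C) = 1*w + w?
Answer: 330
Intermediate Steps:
L(w, C) = 2*w (L(w, C) = w + w = 2*w)
J(u, m) = 11 (J(u, m) = 2 - 1*(-9) = 2 + 9 = 11)
(J(4, 11) + (24 - (4 - 24)))*L(3, -5) = (11 + (24 - (4 - 24)))*(2*3) = (11 + (24 - 1*(-20)))*6 = (11 + (24 + 20))*6 = (11 + 44)*6 = 55*6 = 330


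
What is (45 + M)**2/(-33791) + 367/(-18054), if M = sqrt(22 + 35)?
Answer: -49989725/610062714 - 90*sqrt(57)/33791 ≈ -0.10205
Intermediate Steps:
M = sqrt(57) ≈ 7.5498
(45 + M)**2/(-33791) + 367/(-18054) = (45 + sqrt(57))**2/(-33791) + 367/(-18054) = (45 + sqrt(57))**2*(-1/33791) + 367*(-1/18054) = -(45 + sqrt(57))**2/33791 - 367/18054 = -367/18054 - (45 + sqrt(57))**2/33791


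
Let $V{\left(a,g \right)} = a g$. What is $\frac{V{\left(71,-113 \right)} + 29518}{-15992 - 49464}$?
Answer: $- \frac{21495}{65456} \approx -0.32839$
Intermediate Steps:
$\frac{V{\left(71,-113 \right)} + 29518}{-15992 - 49464} = \frac{71 \left(-113\right) + 29518}{-15992 - 49464} = \frac{-8023 + 29518}{-65456} = 21495 \left(- \frac{1}{65456}\right) = - \frac{21495}{65456}$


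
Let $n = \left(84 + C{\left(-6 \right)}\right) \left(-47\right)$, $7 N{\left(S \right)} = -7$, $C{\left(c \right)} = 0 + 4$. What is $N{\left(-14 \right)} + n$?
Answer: $-4137$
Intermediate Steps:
$C{\left(c \right)} = 4$
$N{\left(S \right)} = -1$ ($N{\left(S \right)} = \frac{1}{7} \left(-7\right) = -1$)
$n = -4136$ ($n = \left(84 + 4\right) \left(-47\right) = 88 \left(-47\right) = -4136$)
$N{\left(-14 \right)} + n = -1 - 4136 = -4137$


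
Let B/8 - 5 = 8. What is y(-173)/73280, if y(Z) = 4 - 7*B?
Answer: -181/18320 ≈ -0.0098799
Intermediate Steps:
B = 104 (B = 40 + 8*8 = 40 + 64 = 104)
y(Z) = -724 (y(Z) = 4 - 7*104 = 4 - 728 = -724)
y(-173)/73280 = -724/73280 = -724*1/73280 = -181/18320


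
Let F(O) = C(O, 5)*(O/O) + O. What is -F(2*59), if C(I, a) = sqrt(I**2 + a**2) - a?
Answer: -113 - sqrt(13949) ≈ -231.11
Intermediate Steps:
F(O) = -5 + O + sqrt(25 + O**2) (F(O) = (sqrt(O**2 + 5**2) - 1*5)*(O/O) + O = (sqrt(O**2 + 25) - 5)*1 + O = (sqrt(25 + O**2) - 5)*1 + O = (-5 + sqrt(25 + O**2))*1 + O = (-5 + sqrt(25 + O**2)) + O = -5 + O + sqrt(25 + O**2))
-F(2*59) = -(-5 + 2*59 + sqrt(25 + (2*59)**2)) = -(-5 + 118 + sqrt(25 + 118**2)) = -(-5 + 118 + sqrt(25 + 13924)) = -(-5 + 118 + sqrt(13949)) = -(113 + sqrt(13949)) = -113 - sqrt(13949)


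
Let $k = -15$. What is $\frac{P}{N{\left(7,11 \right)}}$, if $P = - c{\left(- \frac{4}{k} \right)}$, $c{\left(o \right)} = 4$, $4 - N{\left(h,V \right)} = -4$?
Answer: $- \frac{1}{2} \approx -0.5$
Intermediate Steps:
$N{\left(h,V \right)} = 8$ ($N{\left(h,V \right)} = 4 - -4 = 4 + 4 = 8$)
$P = -4$ ($P = \left(-1\right) 4 = -4$)
$\frac{P}{N{\left(7,11 \right)}} = - \frac{4}{8} = \left(-4\right) \frac{1}{8} = - \frac{1}{2}$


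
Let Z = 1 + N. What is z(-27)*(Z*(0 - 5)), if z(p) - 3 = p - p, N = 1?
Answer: -30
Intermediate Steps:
z(p) = 3 (z(p) = 3 + (p - p) = 3 + 0 = 3)
Z = 2 (Z = 1 + 1 = 2)
z(-27)*(Z*(0 - 5)) = 3*(2*(0 - 5)) = 3*(2*(-5)) = 3*(-10) = -30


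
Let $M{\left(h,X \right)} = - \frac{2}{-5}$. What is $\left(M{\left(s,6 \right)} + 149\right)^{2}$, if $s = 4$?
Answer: $\frac{558009}{25} \approx 22320.0$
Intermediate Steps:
$M{\left(h,X \right)} = \frac{2}{5}$ ($M{\left(h,X \right)} = \left(-2\right) \left(- \frac{1}{5}\right) = \frac{2}{5}$)
$\left(M{\left(s,6 \right)} + 149\right)^{2} = \left(\frac{2}{5} + 149\right)^{2} = \left(\frac{747}{5}\right)^{2} = \frac{558009}{25}$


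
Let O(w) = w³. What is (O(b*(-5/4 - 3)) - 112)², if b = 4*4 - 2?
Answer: 2842781463025/64 ≈ 4.4418e+10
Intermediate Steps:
b = 14 (b = 16 - 2 = 14)
(O(b*(-5/4 - 3)) - 112)² = ((14*(-5/4 - 3))³ - 112)² = ((14*(-17/4))³ - 112)² = ((-119/2)³ - 112)² = (-1685159/8 - 112)² = (-1686055/8)² = 2842781463025/64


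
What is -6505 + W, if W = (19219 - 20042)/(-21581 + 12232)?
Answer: -60814422/9349 ≈ -6504.9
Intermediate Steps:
W = 823/9349 (W = -823/(-9349) = -823*(-1/9349) = 823/9349 ≈ 0.088031)
-6505 + W = -6505 + 823/9349 = -60814422/9349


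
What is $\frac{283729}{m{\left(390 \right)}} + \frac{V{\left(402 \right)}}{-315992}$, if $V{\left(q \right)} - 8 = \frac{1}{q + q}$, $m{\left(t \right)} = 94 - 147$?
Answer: $- \frac{72083500052021}{13465051104} \approx -5353.4$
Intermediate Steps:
$m{\left(t \right)} = -53$ ($m{\left(t \right)} = 94 - 147 = -53$)
$V{\left(q \right)} = 8 + \frac{1}{2 q}$ ($V{\left(q \right)} = 8 + \frac{1}{q + q} = 8 + \frac{1}{2 q}$)
$\frac{283729}{m{\left(390 \right)}} + \frac{V{\left(402 \right)}}{-315992} = \frac{283729}{-53} + \frac{8 + \frac{1}{2 \cdot 402}}{-315992} = 283729 \left(- \frac{1}{53}\right) + \left(8 + \frac{1}{2} \cdot \frac{1}{402}\right) \left(- \frac{1}{315992}\right) = - \frac{283729}{53} + \left(8 + \frac{1}{804}\right) \left(- \frac{1}{315992}\right) = - \frac{283729}{53} + \frac{6433}{804} \left(- \frac{1}{315992}\right) = - \frac{283729}{53} - \frac{6433}{254057568} = - \frac{72083500052021}{13465051104}$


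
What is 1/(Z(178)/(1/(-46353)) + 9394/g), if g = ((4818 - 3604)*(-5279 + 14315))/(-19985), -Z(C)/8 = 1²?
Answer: 5484852/2033820888503 ≈ 2.6968e-6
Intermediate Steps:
Z(C) = -8 (Z(C) = -8*1² = -8*1 = -8)
g = -10969704/19985 (g = (1214*9036)*(-1/19985) = 10969704*(-1/19985) = -10969704/19985 ≈ -548.90)
1/(Z(178)/(1/(-46353)) + 9394/g) = 1/(-8/(1/(-46353)) + 9394/(-10969704/19985)) = 1/(-8/(-1/46353) + 9394*(-19985/10969704)) = 1/(-8*(-46353) - 93869545/5484852) = 1/(370824 - 93869545/5484852) = 1/(2033820888503/5484852) = 5484852/2033820888503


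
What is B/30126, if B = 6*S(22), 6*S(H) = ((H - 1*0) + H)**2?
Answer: 968/15063 ≈ 0.064263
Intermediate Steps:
S(H) = 2*H**2/3 (S(H) = ((H - 1*0) + H)**2/6 = ((H + 0) + H)**2/6 = (H + H)**2/6 = (2*H)**2/6 = (4*H**2)/6 = 2*H**2/3)
B = 1936 (B = 6*((2/3)*22**2) = 6*((2/3)*484) = 6*(968/3) = 1936)
B/30126 = 1936/30126 = 1936*(1/30126) = 968/15063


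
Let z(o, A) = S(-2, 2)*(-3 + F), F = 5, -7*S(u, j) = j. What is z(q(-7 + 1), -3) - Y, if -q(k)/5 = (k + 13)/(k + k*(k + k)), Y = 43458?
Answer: -304210/7 ≈ -43459.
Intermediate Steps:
S(u, j) = -j/7
q(k) = -5*(13 + k)/(k + 2*k**2) (q(k) = -5*(k + 13)/(k + k*(k + k)) = -5*(13 + k)/(k + k*(2*k)) = -5*(13 + k)/(k + 2*k**2))
z(o, A) = -4/7 (z(o, A) = (-1/7*2)*(-3 + 5) = -2/7*2 = -4/7)
z(q(-7 + 1), -3) - Y = -4/7 - 1*43458 = -4/7 - 43458 = -304210/7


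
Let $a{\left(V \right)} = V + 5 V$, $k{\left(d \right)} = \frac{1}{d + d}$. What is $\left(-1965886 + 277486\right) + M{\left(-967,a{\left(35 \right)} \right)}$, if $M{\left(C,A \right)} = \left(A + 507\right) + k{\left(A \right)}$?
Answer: $- \frac{708826859}{420} \approx -1.6877 \cdot 10^{6}$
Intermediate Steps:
$k{\left(d \right)} = \frac{1}{2 d}$
$a{\left(V \right)} = 6 V$
$M{\left(C,A \right)} = 507 + A + \frac{1}{2 A}$ ($M{\left(C,A \right)} = \left(A + 507\right) + \frac{1}{2 A} = \left(507 + A\right) + \frac{1}{2 A} = 507 + A + \frac{1}{2 A}$)
$\left(-1965886 + 277486\right) + M{\left(-967,a{\left(35 \right)} \right)} = \left(-1965886 + 277486\right) + \left(507 + 6 \cdot 35 + \frac{1}{2 \cdot 6 \cdot 35}\right) = -1688400 + \left(507 + 210 + \frac{1}{2 \cdot 210}\right) = -1688400 + \left(507 + 210 + \frac{1}{2} \cdot \frac{1}{210}\right) = -1688400 + \left(507 + 210 + \frac{1}{420}\right) = -1688400 + \frac{301141}{420} = - \frac{708826859}{420}$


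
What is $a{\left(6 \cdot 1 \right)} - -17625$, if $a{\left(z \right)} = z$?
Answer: $17631$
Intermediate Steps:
$a{\left(6 \cdot 1 \right)} - -17625 = 6 \cdot 1 - -17625 = 6 + 17625 = 17631$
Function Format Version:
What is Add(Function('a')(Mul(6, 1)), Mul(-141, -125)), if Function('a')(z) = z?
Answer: 17631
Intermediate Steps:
Add(Function('a')(Mul(6, 1)), Mul(-141, -125)) = Add(Mul(6, 1), Mul(-141, -125)) = Add(6, 17625) = 17631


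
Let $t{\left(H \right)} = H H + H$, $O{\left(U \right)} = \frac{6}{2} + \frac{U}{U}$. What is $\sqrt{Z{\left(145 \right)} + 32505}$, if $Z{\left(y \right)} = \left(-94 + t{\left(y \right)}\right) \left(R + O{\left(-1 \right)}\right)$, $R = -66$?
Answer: $i \sqrt{1274207} \approx 1128.8 i$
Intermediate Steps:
$O{\left(U \right)} = 4$ ($O{\left(U \right)} = 6 \cdot \frac{1}{2} + 1 = 3 + 1 = 4$)
$t{\left(H \right)} = H + H^{2}$ ($t{\left(H \right)} = H^{2} + H = H + H^{2}$)
$Z{\left(y \right)} = 5828 - 62 y \left(1 + y\right)$ ($Z{\left(y \right)} = \left(-94 + y \left(1 + y\right)\right) \left(-66 + 4\right) = \left(-94 + y \left(1 + y\right)\right) \left(-62\right) = 5828 - 62 y \left(1 + y\right)$)
$\sqrt{Z{\left(145 \right)} + 32505} = \sqrt{\left(5828 - 8990 \left(1 + 145\right)\right) + 32505} = \sqrt{\left(5828 - 8990 \cdot 146\right) + 32505} = \sqrt{\left(5828 - 1312540\right) + 32505} = \sqrt{-1306712 + 32505} = \sqrt{-1274207} = i \sqrt{1274207}$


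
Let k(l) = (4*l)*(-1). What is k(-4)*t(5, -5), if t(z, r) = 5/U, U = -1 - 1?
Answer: -40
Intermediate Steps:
U = -2
t(z, r) = -5/2 (t(z, r) = 5/(-2) = 5*(-½) = -5/2)
k(l) = -4*l
k(-4)*t(5, -5) = -4*(-4)*(-5/2) = 16*(-5/2) = -40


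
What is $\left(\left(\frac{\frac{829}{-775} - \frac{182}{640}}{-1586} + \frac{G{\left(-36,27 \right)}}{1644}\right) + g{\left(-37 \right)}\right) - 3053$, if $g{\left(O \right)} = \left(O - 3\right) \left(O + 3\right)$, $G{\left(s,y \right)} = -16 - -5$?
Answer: $- \frac{897336434689}{530025600} \approx -1693.0$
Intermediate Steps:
$G{\left(s,y \right)} = -11$ ($G{\left(s,y \right)} = -16 + 5 = -11$)
$g{\left(O \right)} = \left(-3 + O\right) \left(3 + O\right)$
$\left(\left(\frac{\frac{829}{-775} - \frac{182}{640}}{-1586} + \frac{G{\left(-36,27 \right)}}{1644}\right) + g{\left(-37 \right)}\right) - 3053 = \left(\left(\frac{\frac{829}{-775} - \frac{182}{640}}{-1586} - \frac{11}{1644}\right) - \left(9 - \left(-37\right)^{2}\right)\right) - 3053 = \left(\left(\left(829 \left(- \frac{1}{775}\right) - \frac{91}{320}\right) \left(- \frac{1}{1586}\right) - \frac{11}{1644}\right) + \left(-9 + 1369\right)\right) - 3053 = \left(\left(\left(- \frac{829}{775} - \frac{91}{320}\right) \left(- \frac{1}{1586}\right) - \frac{11}{1644}\right) + 1360\right) - 3053 = \left(\left(\left(- \frac{67161}{49600}\right) \left(- \frac{1}{1586}\right) - \frac{11}{1644}\right) + 1360\right) - 3053 = \left(\left(\frac{1101}{1289600} - \frac{11}{1644}\right) + 1360\right) - 3053 = \left(- \frac{3093889}{530025600} + 1360\right) - 3053 = \frac{720831722111}{530025600} - 3053 = - \frac{897336434689}{530025600}$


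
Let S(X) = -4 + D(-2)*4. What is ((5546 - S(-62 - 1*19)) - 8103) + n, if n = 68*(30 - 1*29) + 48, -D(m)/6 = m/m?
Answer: -2413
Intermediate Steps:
D(m) = -6 (D(m) = -6*m/m = -6*1 = -6)
S(X) = -28 (S(X) = -4 - 6*4 = -4 - 24 = -28)
n = 116 (n = 68*(30 - 29) + 48 = 68*1 + 48 = 68 + 48 = 116)
((5546 - S(-62 - 1*19)) - 8103) + n = ((5546 - 1*(-28)) - 8103) + 116 = ((5546 + 28) - 8103) + 116 = (5574 - 8103) + 116 = -2529 + 116 = -2413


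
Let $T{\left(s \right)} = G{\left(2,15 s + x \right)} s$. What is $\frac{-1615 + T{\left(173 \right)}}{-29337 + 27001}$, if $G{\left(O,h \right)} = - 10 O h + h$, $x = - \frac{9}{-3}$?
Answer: $\frac{8541241}{2336} \approx 3656.4$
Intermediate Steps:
$x = 3$ ($x = \left(-9\right) \left(- \frac{1}{3}\right) = 3$)
$G{\left(O,h \right)} = h - 10 O h$ ($G{\left(O,h \right)} = - 10 O h + h = h - 10 O h$)
$T{\left(s \right)} = s \left(-57 - 285 s\right)$ ($T{\left(s \right)} = \left(15 s + 3\right) \left(1 - 20\right) s = \left(3 + 15 s\right) \left(1 - 20\right) s = \left(3 + 15 s\right) \left(-19\right) s = \left(-57 - 285 s\right) s = s \left(-57 - 285 s\right)$)
$\frac{-1615 + T{\left(173 \right)}}{-29337 + 27001} = \frac{-1615 - 9861 \left(1 + 5 \cdot 173\right)}{-29337 + 27001} = \frac{-1615 - 9861 \left(1 + 865\right)}{-2336} = \left(-1615 - 9861 \cdot 866\right) \left(- \frac{1}{2336}\right) = \left(-1615 - 8539626\right) \left(- \frac{1}{2336}\right) = \left(-8541241\right) \left(- \frac{1}{2336}\right) = \frac{8541241}{2336}$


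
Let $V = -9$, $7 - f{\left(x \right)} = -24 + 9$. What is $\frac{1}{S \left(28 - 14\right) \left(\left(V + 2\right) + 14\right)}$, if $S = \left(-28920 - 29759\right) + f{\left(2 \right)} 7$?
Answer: $- \frac{1}{5735450} \approx -1.7435 \cdot 10^{-7}$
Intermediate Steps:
$f{\left(x \right)} = 22$ ($f{\left(x \right)} = 7 - \left(-24 + 9\right) = 7 - -15 = 7 + 15 = 22$)
$S = -58525$ ($S = \left(-28920 - 29759\right) + 22 \cdot 7 = -58679 + 154 = -58525$)
$\frac{1}{S \left(28 - 14\right) \left(\left(V + 2\right) + 14\right)} = \frac{1}{\left(-58525\right) \left(28 - 14\right) \left(\left(-9 + 2\right) + 14\right)} = \frac{1}{\left(-58525\right) 14 \left(-7 + 14\right)} = \frac{1}{\left(-58525\right) 14 \cdot 7} = \frac{1}{\left(-58525\right) 98} = \frac{1}{-5735450} = - \frac{1}{5735450}$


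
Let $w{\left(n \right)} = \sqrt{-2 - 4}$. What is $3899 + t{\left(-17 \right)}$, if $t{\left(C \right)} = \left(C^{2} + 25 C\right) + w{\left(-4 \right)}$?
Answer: $3763 + i \sqrt{6} \approx 3763.0 + 2.4495 i$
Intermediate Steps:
$w{\left(n \right)} = i \sqrt{6}$ ($w{\left(n \right)} = \sqrt{-6} = i \sqrt{6}$)
$t{\left(C \right)} = C^{2} + 25 C + i \sqrt{6}$ ($t{\left(C \right)} = \left(C^{2} + 25 C\right) + i \sqrt{6} = C^{2} + 25 C + i \sqrt{6}$)
$3899 + t{\left(-17 \right)} = 3899 + \left(\left(-17\right)^{2} + 25 \left(-17\right) + i \sqrt{6}\right) = 3899 + \left(289 - 425 + i \sqrt{6}\right) = 3899 - \left(136 - i \sqrt{6}\right) = 3763 + i \sqrt{6}$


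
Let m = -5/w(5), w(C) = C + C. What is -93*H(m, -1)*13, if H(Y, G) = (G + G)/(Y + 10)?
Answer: 4836/19 ≈ 254.53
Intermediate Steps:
w(C) = 2*C
m = -1/2 (m = -5/(2*5) = -5/10 = -5*1/10 = -1/2 ≈ -0.50000)
H(Y, G) = 2*G/(10 + Y) (H(Y, G) = (2*G)/(10 + Y) = 2*G/(10 + Y))
-93*H(m, -1)*13 = -186*(-1)/(10 - 1/2)*13 = -186*(-1)/19/2*13 = -186*(-1)*2/19*13 = -93*(-4/19)*13 = (372/19)*13 = 4836/19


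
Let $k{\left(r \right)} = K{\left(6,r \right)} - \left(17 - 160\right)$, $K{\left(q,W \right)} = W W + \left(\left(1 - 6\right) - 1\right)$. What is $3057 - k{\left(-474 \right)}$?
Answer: $-221756$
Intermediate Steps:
$K{\left(q,W \right)} = -6 + W^{2}$ ($K{\left(q,W \right)} = W^{2} - 6 = -6 + W^{2}$)
$k{\left(r \right)} = 137 + r^{2}$ ($k{\left(r \right)} = \left(-6 + r^{2}\right) - \left(17 - 160\right) = \left(-6 + r^{2}\right) - -143 = \left(-6 + r^{2}\right) + 143 = 137 + r^{2}$)
$3057 - k{\left(-474 \right)} = 3057 - \left(137 + \left(-474\right)^{2}\right) = 3057 - \left(137 + 224676\right) = 3057 - 224813 = -221756$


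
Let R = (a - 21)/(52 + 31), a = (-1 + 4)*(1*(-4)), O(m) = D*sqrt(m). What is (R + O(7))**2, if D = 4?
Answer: 772657/6889 - 264*sqrt(7)/83 ≈ 103.74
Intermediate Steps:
O(m) = 4*sqrt(m)
a = -12 (a = 3*(-4) = -12)
R = -33/83 (R = (-12 - 21)/(52 + 31) = -33/83 ≈ -0.39759)
(R + O(7))**2 = (-33/83 + 4*sqrt(7))**2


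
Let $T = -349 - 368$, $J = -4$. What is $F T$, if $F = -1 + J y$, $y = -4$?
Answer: $-10755$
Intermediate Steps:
$F = 15$ ($F = -1 - -16 = -1 + 16 = 15$)
$T = -717$
$F T = 15 \left(-717\right) = -10755$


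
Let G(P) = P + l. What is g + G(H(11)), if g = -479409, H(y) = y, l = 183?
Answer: -479215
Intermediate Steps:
G(P) = 183 + P (G(P) = P + 183 = 183 + P)
g + G(H(11)) = -479409 + (183 + 11) = -479409 + 194 = -479215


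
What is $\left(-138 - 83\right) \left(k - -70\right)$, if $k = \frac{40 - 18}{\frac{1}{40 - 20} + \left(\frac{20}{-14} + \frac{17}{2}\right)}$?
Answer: $- \frac{16104270}{997} \approx -16153.0$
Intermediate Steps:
$k = \frac{3080}{997}$ ($k = \frac{22}{\frac{1}{20} + \left(20 \left(- \frac{1}{14}\right) + 17 \cdot \frac{1}{2}\right)} = \frac{22}{\frac{1}{20} + \left(- \frac{10}{7} + \frac{17}{2}\right)} = \frac{22}{\frac{1}{20} + \frac{99}{14}} = \frac{22}{\frac{997}{140}} = 22 \cdot \frac{140}{997} = \frac{3080}{997} \approx 3.0893$)
$\left(-138 - 83\right) \left(k - -70\right) = \left(-138 - 83\right) \left(\frac{3080}{997} - -70\right) = - 221 \left(\frac{3080}{997} + 70\right) = \left(-221\right) \frac{72870}{997} = - \frac{16104270}{997}$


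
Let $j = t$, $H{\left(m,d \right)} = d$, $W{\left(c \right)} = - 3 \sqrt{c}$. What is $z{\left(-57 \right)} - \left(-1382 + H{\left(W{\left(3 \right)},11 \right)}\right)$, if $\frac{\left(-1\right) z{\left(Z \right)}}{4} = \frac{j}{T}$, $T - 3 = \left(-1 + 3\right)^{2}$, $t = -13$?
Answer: $\frac{9649}{7} \approx 1378.4$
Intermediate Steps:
$j = -13$
$T = 7$ ($T = 3 + \left(-1 + 3\right)^{2} = 3 + 2^{2} = 3 + 4 = 7$)
$z{\left(Z \right)} = \frac{52}{7}$ ($z{\left(Z \right)} = - 4 \left(- \frac{13}{7}\right) = - 4 \left(\left(-13\right) \frac{1}{7}\right) = \left(-4\right) \left(- \frac{13}{7}\right) = \frac{52}{7}$)
$z{\left(-57 \right)} - \left(-1382 + H{\left(W{\left(3 \right)},11 \right)}\right) = \frac{52}{7} + \left(1382 - 11\right) = \frac{52}{7} + 1371 = \frac{9649}{7}$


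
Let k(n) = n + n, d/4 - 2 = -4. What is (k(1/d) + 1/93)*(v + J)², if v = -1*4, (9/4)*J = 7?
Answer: -1424/7533 ≈ -0.18903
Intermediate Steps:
J = 28/9 (J = (4/9)*7 = 28/9 ≈ 3.1111)
d = -8 (d = 8 + 4*(-4) = 8 - 16 = -8)
v = -4
k(n) = 2*n
(k(1/d) + 1/93)*(v + J)² = (2/(-8) + 1/93)*(-4 + 28/9)² = (2*(-⅛) + 1/93)*(-8/9)² = (-¼ + 1/93)*(64/81) = -89/372*64/81 = -1424/7533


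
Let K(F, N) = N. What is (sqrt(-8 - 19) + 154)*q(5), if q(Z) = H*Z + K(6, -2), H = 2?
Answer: 1232 + 24*I*sqrt(3) ≈ 1232.0 + 41.569*I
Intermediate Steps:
q(Z) = -2 + 2*Z (q(Z) = 2*Z - 2 = -2 + 2*Z)
(sqrt(-8 - 19) + 154)*q(5) = (sqrt(-8 - 19) + 154)*(-2 + 2*5) = (sqrt(-27) + 154)*(-2 + 10) = (3*I*sqrt(3) + 154)*8 = (154 + 3*I*sqrt(3))*8 = 1232 + 24*I*sqrt(3)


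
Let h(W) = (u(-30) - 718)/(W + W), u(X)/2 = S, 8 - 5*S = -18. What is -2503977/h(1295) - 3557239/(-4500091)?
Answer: 72961111536103616/7960660979 ≈ 9.1652e+6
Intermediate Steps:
S = 26/5 (S = 8/5 - ⅕*(-18) = 8/5 + 18/5 = 26/5 ≈ 5.2000)
u(X) = 52/5 (u(X) = 2*(26/5) = 52/5)
h(W) = -1769/(5*W) (h(W) = (52/5 - 718)/(W + W) = -3538*1/(2*W)/5 = -1769/(5*W))
-2503977/h(1295) - 3557239/(-4500091) = -2503977/((-1769/5/1295)) - 3557239/(-4500091) = -2503977/((-1769/5*1/1295)) - 3557239*(-1/4500091) = -2503977/(-1769/6475) + 3557239/4500091 = -2503977*(-6475/1769) + 3557239/4500091 = 16213251075/1769 + 3557239/4500091 = 72961111536103616/7960660979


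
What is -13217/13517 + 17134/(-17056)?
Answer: -17578055/8867152 ≈ -1.9824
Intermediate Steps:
-13217/13517 + 17134/(-17056) = -13217*1/13517 + 17134*(-1/17056) = -13217/13517 - 659/656 = -17578055/8867152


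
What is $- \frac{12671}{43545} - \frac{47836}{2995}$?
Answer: $- \frac{424193653}{26083455} \approx -16.263$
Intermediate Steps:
$- \frac{12671}{43545} - \frac{47836}{2995} = - \frac{424193653}{26083455}$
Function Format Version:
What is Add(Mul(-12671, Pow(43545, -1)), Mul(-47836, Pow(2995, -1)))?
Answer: Rational(-424193653, 26083455) ≈ -16.263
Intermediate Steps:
Add(Mul(-12671, Pow(43545, -1)), Mul(-47836, Pow(2995, -1))) = Add(Mul(-12671, Rational(1, 43545)), Mul(-47836, Rational(1, 2995))) = Add(Rational(-12671, 43545), Rational(-47836, 2995)) = Rational(-424193653, 26083455)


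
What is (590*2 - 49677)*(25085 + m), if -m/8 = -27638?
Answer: -11939427933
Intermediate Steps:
m = 221104 (m = -8*(-27638) = 221104)
(590*2 - 49677)*(25085 + m) = (590*2 - 49677)*(25085 + 221104) = (1180 - 49677)*246189 = -48497*246189 = -11939427933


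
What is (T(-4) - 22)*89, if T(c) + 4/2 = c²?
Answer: -712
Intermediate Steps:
T(c) = -2 + c²
(T(-4) - 22)*89 = ((-2 + (-4)²) - 22)*89 = ((-2 + 16) - 22)*89 = (14 - 22)*89 = -8*89 = -712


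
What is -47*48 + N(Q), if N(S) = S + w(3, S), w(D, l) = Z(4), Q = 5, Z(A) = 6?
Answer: -2245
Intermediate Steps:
w(D, l) = 6
N(S) = 6 + S (N(S) = S + 6 = 6 + S)
-47*48 + N(Q) = -47*48 + (6 + 5) = -2256 + 11 = -2245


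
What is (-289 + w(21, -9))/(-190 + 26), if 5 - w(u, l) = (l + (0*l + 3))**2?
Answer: 80/41 ≈ 1.9512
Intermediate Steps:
w(u, l) = 5 - (3 + l)**2 (w(u, l) = 5 - (l + (0*l + 3))**2 = 5 - (l + (0 + 3))**2 = 5 - (l + 3)**2 = 5 - (3 + l)**2)
(-289 + w(21, -9))/(-190 + 26) = (-289 + (5 - (3 - 9)**2))/(-190 + 26) = (-289 + (5 - 1*(-6)**2))/(-164) = (-289 + (5 - 1*36))*(-1/164) = (-289 + (5 - 36))*(-1/164) = (-289 - 31)*(-1/164) = -320*(-1/164) = 80/41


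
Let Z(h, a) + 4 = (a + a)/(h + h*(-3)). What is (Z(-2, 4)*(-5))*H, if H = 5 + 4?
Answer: 90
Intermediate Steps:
Z(h, a) = -4 - a/h (Z(h, a) = -4 + (a + a)/(h + h*(-3)) = -4 + (2*a)/(h - 3*h) = -4 + (2*a)/((-2*h)) = -4 + (2*a)*(-1/(2*h)) = -4 - a/h)
H = 9
(Z(-2, 4)*(-5))*H = ((-4 - 1*4/(-2))*(-5))*9 = ((-4 - 1*4*(-1/2))*(-5))*9 = ((-4 + 2)*(-5))*9 = -2*(-5)*9 = 10*9 = 90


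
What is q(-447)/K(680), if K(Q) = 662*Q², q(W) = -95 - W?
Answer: 11/9565900 ≈ 1.1499e-6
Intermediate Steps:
q(-447)/K(680) = (-95 - 1*(-447))/((662*680²)) = (-95 + 447)/((662*462400)) = 352/306108800 = 352*(1/306108800) = 11/9565900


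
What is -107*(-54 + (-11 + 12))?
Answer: 5671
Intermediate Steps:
-107*(-54 + (-11 + 12)) = -107*(-54 + 1) = -107*(-53) = 5671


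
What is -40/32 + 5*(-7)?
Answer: -145/4 ≈ -36.250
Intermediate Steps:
-40/32 + 5*(-7) = -40*1/32 - 35 = -5/4 - 35 = -145/4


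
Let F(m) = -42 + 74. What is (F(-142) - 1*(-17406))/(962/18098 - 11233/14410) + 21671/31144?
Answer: -70814638915606583/2949841550808 ≈ -24006.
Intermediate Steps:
F(m) = 32
(F(-142) - 1*(-17406))/(962/18098 - 11233/14410) + 21671/31144 = (32 - 1*(-17406))/(962/18098 - 11233/14410) + 21671/31144 = (32 + 17406)/(962*(1/18098) - 11233*1/14410) + 21671*(1/31144) = 17438/(481/9049 - 11233/14410) + 21671/31144 = 17438/(-94716207/130396090) + 21671/31144 = 17438*(-130396090/94716207) + 21671/31144 = -2273847017420/94716207 + 21671/31144 = -70814638915606583/2949841550808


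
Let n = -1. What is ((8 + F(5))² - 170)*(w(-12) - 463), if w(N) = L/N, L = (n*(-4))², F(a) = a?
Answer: 1393/3 ≈ 464.33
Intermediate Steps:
L = 16 (L = (-1*(-4))² = 4² = 16)
w(N) = 16/N
((8 + F(5))² - 170)*(w(-12) - 463) = ((8 + 5)² - 170)*(16/(-12) - 463) = (13² - 170)*(16*(-1/12) - 463) = (169 - 170)*(-4/3 - 463) = -1*(-1393/3) = 1393/3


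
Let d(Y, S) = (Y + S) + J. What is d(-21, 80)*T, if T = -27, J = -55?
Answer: -108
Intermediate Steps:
d(Y, S) = -55 + S + Y (d(Y, S) = (Y + S) - 55 = (S + Y) - 55 = -55 + S + Y)
d(-21, 80)*T = (-55 + 80 - 21)*(-27) = 4*(-27) = -108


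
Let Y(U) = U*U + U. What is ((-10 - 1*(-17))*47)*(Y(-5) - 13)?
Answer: 2303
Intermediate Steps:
Y(U) = U + U² (Y(U) = U² + U = U + U²)
((-10 - 1*(-17))*47)*(Y(-5) - 13) = ((-10 - 1*(-17))*47)*(-5*(1 - 5) - 13) = ((-10 + 17)*47)*(-5*(-4) - 13) = (7*47)*(20 - 13) = 329*7 = 2303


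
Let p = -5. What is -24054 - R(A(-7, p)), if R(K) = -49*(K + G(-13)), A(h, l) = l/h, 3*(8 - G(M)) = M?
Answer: -70244/3 ≈ -23415.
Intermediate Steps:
G(M) = 8 - M/3
R(K) = -1813/3 - 49*K (R(K) = -49*(K + (8 - 1/3*(-13))) = -49*(K + (8 + 13/3)) = -49*(K + 37/3) = -49*(37/3 + K) = -1813/3 - 49*K)
-24054 - R(A(-7, p)) = -24054 - (-1813/3 - (-245)/(-7)) = -24054 - (-1813/3 - (-245)*(-1)/7) = -24054 - (-1813/3 - 49*5/7) = -24054 - (-1813/3 - 35) = -24054 - 1*(-1918/3) = -24054 + 1918/3 = -70244/3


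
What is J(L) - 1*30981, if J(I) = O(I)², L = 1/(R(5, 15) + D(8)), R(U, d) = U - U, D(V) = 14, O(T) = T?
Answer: -6072275/196 ≈ -30981.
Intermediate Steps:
R(U, d) = 0
L = 1/14 (L = 1/(0 + 14) = 1/14 ≈ 0.071429)
J(I) = I²
J(L) - 1*30981 = (1/14)² - 1*30981 = 1/196 - 30981 = -6072275/196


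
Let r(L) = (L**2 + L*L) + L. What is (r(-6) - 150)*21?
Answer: -1764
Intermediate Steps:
r(L) = L + 2*L**2 (r(L) = (L**2 + L**2) + L = 2*L**2 + L = L + 2*L**2)
(r(-6) - 150)*21 = (-6*(1 + 2*(-6)) - 150)*21 = (-6*(1 - 12) - 150)*21 = (-6*(-11) - 150)*21 = (66 - 150)*21 = -84*21 = -1764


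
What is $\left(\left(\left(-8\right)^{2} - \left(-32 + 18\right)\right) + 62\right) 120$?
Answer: $16800$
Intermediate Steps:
$\left(\left(\left(-8\right)^{2} - \left(-32 + 18\right)\right) + 62\right) 120 = \left(\left(64 - -14\right) + 62\right) 120 = \left(\left(64 + 14\right) + 62\right) 120 = \left(78 + 62\right) 120 = 140 \cdot 120 = 16800$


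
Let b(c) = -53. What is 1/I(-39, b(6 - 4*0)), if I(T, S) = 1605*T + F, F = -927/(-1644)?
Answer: -548/34301751 ≈ -1.5976e-5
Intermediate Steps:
F = 309/548 (F = -927*(-1/1644) = 309/548 ≈ 0.56387)
I(T, S) = 309/548 + 1605*T (I(T, S) = 1605*T + 309/548 = 309/548 + 1605*T)
1/I(-39, b(6 - 4*0)) = 1/(309/548 + 1605*(-39)) = 1/(309/548 - 62595) = 1/(-34301751/548) = -548/34301751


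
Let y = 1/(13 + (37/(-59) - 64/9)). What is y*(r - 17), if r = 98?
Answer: 43011/2794 ≈ 15.394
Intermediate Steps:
y = 531/2794 (y = 1/(13 + (37*(-1/59) - 64*⅑)) = 1/(13 + (-37/59 - 64/9)) = 1/(13 - 4109/531) = 1/(2794/531) = 531/2794 ≈ 0.19005)
y*(r - 17) = 531*(98 - 17)/2794 = (531/2794)*81 = 43011/2794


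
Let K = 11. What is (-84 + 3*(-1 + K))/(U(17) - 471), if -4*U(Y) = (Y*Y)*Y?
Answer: 216/6797 ≈ 0.031779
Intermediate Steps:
U(Y) = -Y³/4 (U(Y) = -Y*Y*Y/4 = -Y²*Y/4 = -Y³/4)
(-84 + 3*(-1 + K))/(U(17) - 471) = (-84 + 3*(-1 + 11))/(-¼*17³ - 471) = (-84 + 3*10)/(-¼*4913 - 471) = (-84 + 30)/(-4913/4 - 471) = -54/(-6797/4) = -54*(-4/6797) = 216/6797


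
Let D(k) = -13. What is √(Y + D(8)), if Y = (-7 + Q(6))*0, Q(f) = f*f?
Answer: I*√13 ≈ 3.6056*I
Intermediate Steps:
Q(f) = f²
Y = 0 (Y = (-7 + 6²)*0 = (-7 + 36)*0 = 29*0 = 0)
√(Y + D(8)) = √(0 - 13) = √(-13) = I*√13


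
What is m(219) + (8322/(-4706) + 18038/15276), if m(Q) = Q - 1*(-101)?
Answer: 5740548469/17972214 ≈ 319.41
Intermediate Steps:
m(Q) = 101 + Q (m(Q) = Q + 101 = 101 + Q)
m(219) + (8322/(-4706) + 18038/15276) = (101 + 219) + (8322/(-4706) + 18038/15276) = 320 + (8322*(-1/4706) + 18038*(1/15276)) = 320 + (-4161/2353 + 9019/7638) = 320 - 10560011/17972214 = 5740548469/17972214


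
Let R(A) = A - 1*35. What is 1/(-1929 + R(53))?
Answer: -1/1911 ≈ -0.00052329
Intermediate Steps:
R(A) = -35 + A (R(A) = A - 35 = -35 + A)
1/(-1929 + R(53)) = 1/(-1929 + (-35 + 53)) = 1/(-1929 + 18) = 1/(-1911) = -1/1911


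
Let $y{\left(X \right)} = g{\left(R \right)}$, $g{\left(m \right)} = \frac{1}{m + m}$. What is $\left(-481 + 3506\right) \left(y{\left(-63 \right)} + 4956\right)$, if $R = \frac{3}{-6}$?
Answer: $14988875$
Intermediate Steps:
$R = - \frac{1}{2}$ ($R = 3 \left(- \frac{1}{6}\right) = - \frac{1}{2} \approx -0.5$)
$g{\left(m \right)} = \frac{1}{2 m}$
$y{\left(X \right)} = -1$ ($y{\left(X \right)} = \frac{1}{2 \left(- \frac{1}{2}\right)} = \frac{1}{2} \left(-2\right) = -1$)
$\left(-481 + 3506\right) \left(y{\left(-63 \right)} + 4956\right) = \left(-481 + 3506\right) \left(-1 + 4956\right) = 3025 \cdot 4955 = 14988875$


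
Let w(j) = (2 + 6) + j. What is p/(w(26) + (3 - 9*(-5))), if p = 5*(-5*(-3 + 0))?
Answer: 75/82 ≈ 0.91463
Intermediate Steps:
w(j) = 8 + j
p = 75 (p = 5*(-5*(-3)) = 5*15 = 75)
p/(w(26) + (3 - 9*(-5))) = 75/((8 + 26) + (3 - 9*(-5))) = 75/(34 + (3 + 45)) = 75/(34 + 48) = 75/82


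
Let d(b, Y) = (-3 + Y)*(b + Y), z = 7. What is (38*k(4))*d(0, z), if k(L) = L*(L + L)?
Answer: 34048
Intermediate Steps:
k(L) = 2*L² (k(L) = L*(2*L) = 2*L²)
d(b, Y) = (-3 + Y)*(Y + b)
(38*k(4))*d(0, z) = (38*(2*4²))*(7² - 3*7 - 3*0 + 7*0) = (38*(2*16))*(49 - 21 + 0 + 0) = (38*32)*28 = 1216*28 = 34048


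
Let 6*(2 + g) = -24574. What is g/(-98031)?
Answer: 12293/294093 ≈ 0.041800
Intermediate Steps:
g = -12293/3 (g = -2 + (⅙)*(-24574) = -2 - 12287/3 = -12293/3 ≈ -4097.7)
g/(-98031) = -12293/3/(-98031) = -12293/3*(-1/98031) = 12293/294093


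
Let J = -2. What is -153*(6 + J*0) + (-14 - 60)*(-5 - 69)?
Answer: 4558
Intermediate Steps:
-153*(6 + J*0) + (-14 - 60)*(-5 - 69) = -153*(6 - 2*0) + (-14 - 60)*(-5 - 69) = -153*(6 + 0) - 74*(-74) = -153*6 + 5476 = -918 + 5476 = 4558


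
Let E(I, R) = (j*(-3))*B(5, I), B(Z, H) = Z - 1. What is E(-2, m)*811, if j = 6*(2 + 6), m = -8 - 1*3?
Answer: -467136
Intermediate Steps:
m = -11 (m = -8 - 3 = -11)
j = 48 (j = 6*8 = 48)
B(Z, H) = -1 + Z
E(I, R) = -576 (E(I, R) = (48*(-3))*(-1 + 5) = -144*4 = -576)
E(-2, m)*811 = -576*811 = -467136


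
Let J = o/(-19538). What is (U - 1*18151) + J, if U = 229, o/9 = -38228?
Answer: -174907992/9769 ≈ -17904.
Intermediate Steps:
o = -344052 (o = 9*(-38228) = -344052)
J = 172026/9769 (J = -344052/(-19538) = -344052*(-1/19538) = 172026/9769 ≈ 17.609)
(U - 1*18151) + J = (229 - 1*18151) + 172026/9769 = (229 - 18151) + 172026/9769 = -17922 + 172026/9769 = -174907992/9769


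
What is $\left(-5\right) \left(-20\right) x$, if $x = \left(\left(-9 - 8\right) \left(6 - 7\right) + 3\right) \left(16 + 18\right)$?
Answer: $68000$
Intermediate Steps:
$x = 680$ ($x = \left(\left(-17\right) \left(-1\right) + 3\right) 34 = \left(17 + 3\right) 34 = 20 \cdot 34 = 680$)
$\left(-5\right) \left(-20\right) x = \left(-5\right) \left(-20\right) 680 = 100 \cdot 680 = 68000$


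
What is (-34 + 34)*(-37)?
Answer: 0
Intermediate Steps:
(-34 + 34)*(-37) = 0*(-37) = 0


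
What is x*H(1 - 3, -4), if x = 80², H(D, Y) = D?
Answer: -12800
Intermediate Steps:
x = 6400
x*H(1 - 3, -4) = 6400*(1 - 3) = 6400*(-2) = -12800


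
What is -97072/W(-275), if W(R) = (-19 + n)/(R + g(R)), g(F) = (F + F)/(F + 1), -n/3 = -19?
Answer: 1815246400/2603 ≈ 6.9737e+5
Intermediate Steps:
n = 57 (n = -3*(-19) = 57)
g(F) = 2*F/(1 + F) (g(F) = (2*F)/(1 + F) = 2*F/(1 + F))
W(R) = 38/(R + 2*R/(1 + R)) (W(R) = (-19 + 57)/(R + 2*R/(1 + R)) = 38/(R + 2*R/(1 + R)))
-97072/W(-275) = -97072*(-275*(3 - 275)/(38*(1 - 275))) = -97072/(38*(-1/275)*(-274)/(-272)) = -97072/(38*(-1/275)*(-1/272)*(-274)) = -97072/(-2603/18700) = -97072*(-18700/2603) = 1815246400/2603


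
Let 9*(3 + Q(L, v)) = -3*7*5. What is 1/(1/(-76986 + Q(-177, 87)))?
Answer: -231002/3 ≈ -77001.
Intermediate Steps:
Q(L, v) = -44/3 (Q(L, v) = -3 + (-3*7*5)/9 = -3 + (-21*5)/9 = -3 + (⅑)*(-105) = -3 - 35/3 = -44/3)
1/(1/(-76986 + Q(-177, 87))) = 1/(1/(-76986 - 44/3)) = 1/(1/(-231002/3)) = 1/(-3/231002) = -231002/3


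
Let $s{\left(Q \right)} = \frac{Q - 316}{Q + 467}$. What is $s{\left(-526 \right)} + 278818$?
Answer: $\frac{16451104}{59} \approx 2.7883 \cdot 10^{5}$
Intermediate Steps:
$s{\left(Q \right)} = \frac{-316 + Q}{467 + Q}$
$s{\left(-526 \right)} + 278818 = \frac{-316 - 526}{467 - 526} + 278818 = \frac{1}{-59} \left(-842\right) + 278818 = \left(- \frac{1}{59}\right) \left(-842\right) + 278818 = \frac{842}{59} + 278818 = \frac{16451104}{59}$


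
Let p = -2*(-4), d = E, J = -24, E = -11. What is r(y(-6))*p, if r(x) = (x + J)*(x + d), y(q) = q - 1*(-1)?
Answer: 3712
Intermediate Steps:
d = -11
y(q) = 1 + q (y(q) = q + 1 = 1 + q)
r(x) = (-24 + x)*(-11 + x) (r(x) = (x - 24)*(x - 11) = (-24 + x)*(-11 + x))
p = 8
r(y(-6))*p = (264 + (1 - 6)² - 35*(1 - 6))*8 = (264 + (-5)² - 35*(-5))*8 = (264 + 25 + 175)*8 = 464*8 = 3712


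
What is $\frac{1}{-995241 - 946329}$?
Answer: $- \frac{1}{1941570} \approx -5.1505 \cdot 10^{-7}$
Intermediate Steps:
$\frac{1}{-995241 - 946329} = \frac{1}{-1941570} = - \frac{1}{1941570}$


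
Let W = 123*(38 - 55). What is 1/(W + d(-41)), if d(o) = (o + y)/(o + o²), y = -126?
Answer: -1640/3429407 ≈ -0.00047822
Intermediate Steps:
W = -2091 (W = 123*(-17) = -2091)
d(o) = (-126 + o)/(o + o²) (d(o) = (o - 126)/(o + o²) = (-126 + o)/(o + o²))
1/(W + d(-41)) = 1/(-2091 + (-126 - 41)/((-41)*(1 - 41))) = 1/(-2091 - 1/41*(-167)/(-40)) = 1/(-2091 - 1/41*(-1/40)*(-167)) = 1/(-2091 - 167/1640) = 1/(-3429407/1640) = -1640/3429407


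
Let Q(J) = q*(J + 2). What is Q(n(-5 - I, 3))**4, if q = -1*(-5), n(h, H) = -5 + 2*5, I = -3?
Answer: 1500625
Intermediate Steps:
n(h, H) = 5 (n(h, H) = -5 + 10 = 5)
q = 5
Q(J) = 10 + 5*J (Q(J) = 5*(J + 2) = 5*(2 + J) = 10 + 5*J)
Q(n(-5 - I, 3))**4 = (10 + 5*5)**4 = (10 + 25)**4 = 35**4 = 1500625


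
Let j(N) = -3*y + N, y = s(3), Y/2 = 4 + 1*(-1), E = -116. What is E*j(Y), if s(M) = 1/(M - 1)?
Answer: -522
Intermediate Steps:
s(M) = 1/(-1 + M)
Y = 6 (Y = 2*(4 + 1*(-1)) = 2*(4 - 1) = 2*3 = 6)
y = 1/2 (y = 1/(-1 + 3) = 1/2 ≈ 0.50000)
j(N) = -3/2 + N (j(N) = -3*1/2 + N = -3/2 + N)
E*j(Y) = -116*(-3/2 + 6) = -116*9/2 = -522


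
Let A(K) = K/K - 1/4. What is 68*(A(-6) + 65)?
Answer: 4471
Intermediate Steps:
A(K) = ¾ (A(K) = 1 - 1*¼ = 1 - ¼ = ¾)
68*(A(-6) + 65) = 68*(¾ + 65) = 68*(263/4) = 4471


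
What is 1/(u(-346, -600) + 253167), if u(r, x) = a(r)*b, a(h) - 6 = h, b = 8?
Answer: 1/250447 ≈ 3.9929e-6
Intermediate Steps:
a(h) = 6 + h
u(r, x) = 48 + 8*r (u(r, x) = (6 + r)*8 = 48 + 8*r)
1/(u(-346, -600) + 253167) = 1/((48 + 8*(-346)) + 253167) = 1/((48 - 2768) + 253167) = 1/(-2720 + 253167) = 1/250447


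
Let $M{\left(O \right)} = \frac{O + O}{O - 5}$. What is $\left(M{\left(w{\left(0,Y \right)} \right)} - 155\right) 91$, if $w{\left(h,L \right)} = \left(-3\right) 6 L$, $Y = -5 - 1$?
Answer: $- \frac{1433159}{103} \approx -13914.0$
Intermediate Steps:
$Y = -6$ ($Y = -5 - 1 = -6$)
$w{\left(h,L \right)} = - 18 L$
$M{\left(O \right)} = \frac{2 O}{-5 + O}$
$\left(M{\left(w{\left(0,Y \right)} \right)} - 155\right) 91 = \left(\frac{2 \left(\left(-18\right) \left(-6\right)\right)}{-5 - -108} - 155\right) 91 = \left(2 \cdot 108 \frac{1}{-5 + 108} - 155\right) 91 = \left(2 \cdot 108 \cdot \frac{1}{103} - 155\right) 91 = \left(\frac{216}{103} - 155\right) 91 = \left(- \frac{15749}{103}\right) 91 = - \frac{1433159}{103}$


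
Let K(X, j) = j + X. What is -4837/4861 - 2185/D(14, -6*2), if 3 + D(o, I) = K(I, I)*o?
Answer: 8981542/1647879 ≈ 5.4504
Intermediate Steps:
K(X, j) = X + j
D(o, I) = -3 + 2*I*o (D(o, I) = -3 + (I + I)*o = -3 + (2*I)*o = -3 + 2*I*o)
-4837/4861 - 2185/D(14, -6*2) = -4837/4861 - 2185/(-3 + 2*(-6*2)*14) = -4837*1/4861 - 2185/(-3 + 2*(-12)*14) = -4837/4861 - 2185/(-3 - 336) = -4837/4861 - 2185/(-339) = -4837/4861 - 2185*(-1/339) = -4837/4861 + 2185/339 = 8981542/1647879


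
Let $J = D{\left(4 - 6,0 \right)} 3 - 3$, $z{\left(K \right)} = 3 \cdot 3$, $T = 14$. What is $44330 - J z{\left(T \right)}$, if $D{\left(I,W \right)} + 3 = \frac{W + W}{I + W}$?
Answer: $44438$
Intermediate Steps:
$z{\left(K \right)} = 9$
$D{\left(I,W \right)} = -3 + \frac{2 W}{I + W}$ ($D{\left(I,W \right)} = -3 + \frac{W + W}{I + W} = -3 + \frac{2 W}{I + W}$)
$J = -12$ ($J = \frac{\left(-1\right) 0 - 3 \left(4 - 6\right)}{\left(4 - 6\right) + 0} \cdot 3 - 3 = \frac{0 - 3 \left(4 - 6\right)}{\left(4 - 6\right) + 0} \cdot 3 - 3 = \frac{0 - -6}{-2 + 0} \cdot 3 - 3 = \frac{0 + 6}{-2} \cdot 3 - 3 = \left(- \frac{1}{2}\right) 6 \cdot 3 - 3 = \left(-3\right) 3 - 3 = -9 - 3 = -12$)
$44330 - J z{\left(T \right)} = 44330 - \left(-12\right) 9 = 44330 - -108 = 44330 + 108 = 44438$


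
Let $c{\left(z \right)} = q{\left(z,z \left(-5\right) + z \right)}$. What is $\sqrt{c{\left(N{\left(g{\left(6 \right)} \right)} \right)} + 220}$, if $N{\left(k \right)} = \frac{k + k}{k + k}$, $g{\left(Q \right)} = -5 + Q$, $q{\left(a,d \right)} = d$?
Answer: $6 \sqrt{6} \approx 14.697$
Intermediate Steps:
$N{\left(k \right)} = 1$ ($N{\left(k \right)} = \frac{2 k}{2 k} = 2 k \frac{1}{2 k} = 1$)
$c{\left(z \right)} = - 4 z$ ($c{\left(z \right)} = z \left(-5\right) + z = - 5 z + z = - 4 z$)
$\sqrt{c{\left(N{\left(g{\left(6 \right)} \right)} \right)} + 220} = \sqrt{\left(-4\right) 1 + 220} = \sqrt{-4 + 220} = \sqrt{216} = 6 \sqrt{6}$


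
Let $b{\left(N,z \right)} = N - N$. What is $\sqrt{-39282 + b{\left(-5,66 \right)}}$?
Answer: $i \sqrt{39282} \approx 198.2 i$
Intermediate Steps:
$b{\left(N,z \right)} = 0$
$\sqrt{-39282 + b{\left(-5,66 \right)}} = \sqrt{-39282 + 0} = \sqrt{-39282} = i \sqrt{39282}$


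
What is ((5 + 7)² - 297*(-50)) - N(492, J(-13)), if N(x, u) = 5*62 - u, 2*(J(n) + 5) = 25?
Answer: 29383/2 ≈ 14692.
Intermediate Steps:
J(n) = 15/2 (J(n) = -5 + (½)*25 = -5 + 25/2 = 15/2)
N(x, u) = 310 - u
((5 + 7)² - 297*(-50)) - N(492, J(-13)) = ((5 + 7)² - 297*(-50)) - (310 - 1*15/2) = (12² + 14850) - (310 - 15/2) = (144 + 14850) - 1*605/2 = 14994 - 605/2 = 29383/2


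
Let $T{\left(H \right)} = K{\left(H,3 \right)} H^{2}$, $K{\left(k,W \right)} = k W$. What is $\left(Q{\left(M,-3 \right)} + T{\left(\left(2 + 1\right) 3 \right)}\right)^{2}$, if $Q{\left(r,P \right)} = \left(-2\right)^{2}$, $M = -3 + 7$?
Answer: $4800481$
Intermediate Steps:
$K{\left(k,W \right)} = W k$
$M = 4$
$T{\left(H \right)} = 3 H^{3}$ ($T{\left(H \right)} = 3 H H^{2} = 3 H^{3}$)
$Q{\left(r,P \right)} = 4$
$\left(Q{\left(M,-3 \right)} + T{\left(\left(2 + 1\right) 3 \right)}\right)^{2} = \left(4 + 3 \left(\left(2 + 1\right) 3\right)^{3}\right)^{2} = \left(4 + 3 \left(3 \cdot 3\right)^{3}\right)^{2} = \left(4 + 3 \cdot 9^{3}\right)^{2} = \left(4 + 3 \cdot 729\right)^{2} = \left(4 + 2187\right)^{2} = 2191^{2} = 4800481$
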